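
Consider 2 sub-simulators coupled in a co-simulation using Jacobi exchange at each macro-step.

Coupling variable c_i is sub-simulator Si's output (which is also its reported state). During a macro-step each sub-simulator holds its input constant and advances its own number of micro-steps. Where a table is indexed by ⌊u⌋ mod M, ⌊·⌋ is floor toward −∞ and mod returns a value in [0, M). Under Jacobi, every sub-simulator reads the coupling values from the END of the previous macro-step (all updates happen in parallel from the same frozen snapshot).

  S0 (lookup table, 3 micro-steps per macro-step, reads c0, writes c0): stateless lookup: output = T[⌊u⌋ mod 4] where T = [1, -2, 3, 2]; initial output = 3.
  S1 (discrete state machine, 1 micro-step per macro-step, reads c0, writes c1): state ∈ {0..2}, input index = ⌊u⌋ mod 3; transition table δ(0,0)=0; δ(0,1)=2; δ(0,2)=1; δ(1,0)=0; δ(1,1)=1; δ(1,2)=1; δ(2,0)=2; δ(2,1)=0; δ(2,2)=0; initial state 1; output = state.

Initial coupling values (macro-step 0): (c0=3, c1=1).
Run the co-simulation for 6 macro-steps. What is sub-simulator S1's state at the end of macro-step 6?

S1 state at macro-step 6 = 1

macro 1: S0 reads c0=3 → after 3×micro: 2; S1 reads c0=3 → after 1×micro: 0 ⇒ (c0=2, c1=0)
macro 2: S0 reads c0=2 → after 3×micro: 3; S1 reads c0=2 → after 1×micro: 1 ⇒ (c0=3, c1=1)
macro 3: S0 reads c0=3 → after 3×micro: 2; S1 reads c0=3 → after 1×micro: 0 ⇒ (c0=2, c1=0)
macro 4: S0 reads c0=2 → after 3×micro: 3; S1 reads c0=2 → after 1×micro: 1 ⇒ (c0=3, c1=1)
macro 5: S0 reads c0=3 → after 3×micro: 2; S1 reads c0=3 → after 1×micro: 0 ⇒ (c0=2, c1=0)
macro 6: S0 reads c0=2 → after 3×micro: 3; S1 reads c0=2 → after 1×micro: 1 ⇒ (c0=3, c1=1)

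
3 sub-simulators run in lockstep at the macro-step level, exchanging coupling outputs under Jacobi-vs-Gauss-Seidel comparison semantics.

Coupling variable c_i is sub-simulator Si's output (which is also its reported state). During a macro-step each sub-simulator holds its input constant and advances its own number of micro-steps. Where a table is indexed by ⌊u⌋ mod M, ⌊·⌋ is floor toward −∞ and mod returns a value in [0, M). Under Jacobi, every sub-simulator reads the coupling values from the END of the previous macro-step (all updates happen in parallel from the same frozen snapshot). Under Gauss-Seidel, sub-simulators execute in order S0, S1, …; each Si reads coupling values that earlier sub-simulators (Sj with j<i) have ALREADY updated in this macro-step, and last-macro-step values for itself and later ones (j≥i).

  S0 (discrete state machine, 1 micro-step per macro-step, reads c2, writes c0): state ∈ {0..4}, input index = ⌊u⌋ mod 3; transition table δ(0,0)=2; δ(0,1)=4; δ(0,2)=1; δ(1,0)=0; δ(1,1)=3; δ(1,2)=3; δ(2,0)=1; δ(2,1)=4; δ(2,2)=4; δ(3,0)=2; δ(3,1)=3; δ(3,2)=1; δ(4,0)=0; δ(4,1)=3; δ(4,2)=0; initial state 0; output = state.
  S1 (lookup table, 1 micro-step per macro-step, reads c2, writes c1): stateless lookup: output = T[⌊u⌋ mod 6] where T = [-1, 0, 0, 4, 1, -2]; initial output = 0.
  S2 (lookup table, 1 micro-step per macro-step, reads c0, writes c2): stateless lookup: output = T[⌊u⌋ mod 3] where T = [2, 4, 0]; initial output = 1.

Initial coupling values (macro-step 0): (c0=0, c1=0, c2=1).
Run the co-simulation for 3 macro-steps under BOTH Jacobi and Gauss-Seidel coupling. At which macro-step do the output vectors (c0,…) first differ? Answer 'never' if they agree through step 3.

[Jacobi] macro 1: S0 reads c2=1 → after 1×micro: 4; S1 reads c2=1 → after 1×micro: 0; S2 reads c0=0 → after 1×micro: 2 ⇒ (c0=4, c1=0, c2=2)
[Jacobi] macro 2: S0 reads c2=2 → after 1×micro: 0; S1 reads c2=2 → after 1×micro: 0; S2 reads c0=4 → after 1×micro: 4 ⇒ (c0=0, c1=0, c2=4)
[Jacobi] macro 3: S0 reads c2=4 → after 1×micro: 4; S1 reads c2=4 → after 1×micro: 1; S2 reads c0=0 → after 1×micro: 2 ⇒ (c0=4, c1=1, c2=2)
[Gauss-Seidel] macro 1: S0 reads c2=1 → after 1×micro: 4; S1 reads c2=1 → after 1×micro: 0; S2 reads c0=4 → after 1×micro: 4 ⇒ (c0=4, c1=0, c2=4)
[Gauss-Seidel] macro 2: S0 reads c2=4 → after 1×micro: 3; S1 reads c2=4 → after 1×micro: 1; S2 reads c0=3 → after 1×micro: 2 ⇒ (c0=3, c1=1, c2=2)
[Gauss-Seidel] macro 3: S0 reads c2=2 → after 1×micro: 1; S1 reads c2=2 → after 1×micro: 0; S2 reads c0=1 → after 1×micro: 4 ⇒ (c0=1, c1=0, c2=4)

first divergence at macro-step: 1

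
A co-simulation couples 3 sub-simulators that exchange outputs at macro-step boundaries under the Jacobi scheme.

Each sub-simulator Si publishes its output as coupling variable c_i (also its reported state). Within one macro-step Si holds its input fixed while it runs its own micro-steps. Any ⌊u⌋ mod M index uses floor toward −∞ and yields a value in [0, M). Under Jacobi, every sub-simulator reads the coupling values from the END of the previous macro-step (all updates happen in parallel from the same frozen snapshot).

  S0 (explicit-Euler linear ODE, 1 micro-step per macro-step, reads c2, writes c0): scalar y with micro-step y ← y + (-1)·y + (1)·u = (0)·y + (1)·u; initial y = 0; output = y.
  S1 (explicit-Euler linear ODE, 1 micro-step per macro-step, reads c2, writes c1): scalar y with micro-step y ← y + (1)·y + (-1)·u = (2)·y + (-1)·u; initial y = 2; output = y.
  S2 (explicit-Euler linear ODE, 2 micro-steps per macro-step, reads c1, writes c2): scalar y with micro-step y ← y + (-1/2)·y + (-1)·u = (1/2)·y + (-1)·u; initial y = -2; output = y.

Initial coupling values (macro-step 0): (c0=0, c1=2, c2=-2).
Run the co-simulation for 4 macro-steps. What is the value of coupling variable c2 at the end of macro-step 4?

macro 1: S0 reads c2=-2 → after 1×micro: -2; S1 reads c2=-2 → after 1×micro: 6; S2 reads c1=2 → after 2×micro: -7/2 ⇒ (c0=-2, c1=6, c2=-7/2)
macro 2: S0 reads c2=-7/2 → after 1×micro: -7/2; S1 reads c2=-7/2 → after 1×micro: 31/2; S2 reads c1=6 → after 2×micro: -79/8 ⇒ (c0=-7/2, c1=31/2, c2=-79/8)
macro 3: S0 reads c2=-79/8 → after 1×micro: -79/8; S1 reads c2=-79/8 → after 1×micro: 327/8; S2 reads c1=31/2 → after 2×micro: -823/32 ⇒ (c0=-79/8, c1=327/8, c2=-823/32)
macro 4: S0 reads c2=-823/32 → after 1×micro: -823/32; S1 reads c2=-823/32 → after 1×micro: 3439/32; S2 reads c1=327/8 → after 2×micro: -8671/128 ⇒ (c0=-823/32, c1=3439/32, c2=-8671/128)

c2 at macro-step 4 = -8671/128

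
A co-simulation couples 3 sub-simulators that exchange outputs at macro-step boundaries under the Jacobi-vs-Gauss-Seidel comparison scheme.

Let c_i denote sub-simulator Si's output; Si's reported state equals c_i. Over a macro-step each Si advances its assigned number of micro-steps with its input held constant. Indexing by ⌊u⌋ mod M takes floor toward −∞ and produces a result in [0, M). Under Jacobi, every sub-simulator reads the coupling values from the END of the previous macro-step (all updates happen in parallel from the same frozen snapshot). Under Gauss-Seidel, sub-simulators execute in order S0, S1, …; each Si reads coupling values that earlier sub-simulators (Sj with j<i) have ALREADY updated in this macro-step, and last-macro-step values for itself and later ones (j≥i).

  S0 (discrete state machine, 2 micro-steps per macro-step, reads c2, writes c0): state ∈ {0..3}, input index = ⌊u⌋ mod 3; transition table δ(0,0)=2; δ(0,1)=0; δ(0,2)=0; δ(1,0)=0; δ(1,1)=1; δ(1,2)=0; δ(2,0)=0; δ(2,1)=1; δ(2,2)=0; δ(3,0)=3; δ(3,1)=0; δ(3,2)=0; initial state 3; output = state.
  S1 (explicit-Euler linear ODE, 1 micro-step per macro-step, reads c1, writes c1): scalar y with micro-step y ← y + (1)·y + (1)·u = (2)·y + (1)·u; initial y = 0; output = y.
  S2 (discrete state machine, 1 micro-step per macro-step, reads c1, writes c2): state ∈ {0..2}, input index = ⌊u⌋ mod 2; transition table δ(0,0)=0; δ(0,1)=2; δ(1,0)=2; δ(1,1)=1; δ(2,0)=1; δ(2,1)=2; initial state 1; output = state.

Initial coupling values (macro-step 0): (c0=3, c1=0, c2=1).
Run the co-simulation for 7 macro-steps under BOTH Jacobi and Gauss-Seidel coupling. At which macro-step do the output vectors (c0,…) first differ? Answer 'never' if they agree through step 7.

[Jacobi] macro 1: S0 reads c2=1 → after 2×micro: 0; S1 reads c1=0 → after 1×micro: 0; S2 reads c1=0 → after 1×micro: 2 ⇒ (c0=0, c1=0, c2=2)
[Jacobi] macro 2: S0 reads c2=2 → after 2×micro: 0; S1 reads c1=0 → after 1×micro: 0; S2 reads c1=0 → after 1×micro: 1 ⇒ (c0=0, c1=0, c2=1)
[Jacobi] macro 3: S0 reads c2=1 → after 2×micro: 0; S1 reads c1=0 → after 1×micro: 0; S2 reads c1=0 → after 1×micro: 2 ⇒ (c0=0, c1=0, c2=2)
[Jacobi] macro 4: S0 reads c2=2 → after 2×micro: 0; S1 reads c1=0 → after 1×micro: 0; S2 reads c1=0 → after 1×micro: 1 ⇒ (c0=0, c1=0, c2=1)
[Jacobi] macro 5: S0 reads c2=1 → after 2×micro: 0; S1 reads c1=0 → after 1×micro: 0; S2 reads c1=0 → after 1×micro: 2 ⇒ (c0=0, c1=0, c2=2)
[Jacobi] macro 6: S0 reads c2=2 → after 2×micro: 0; S1 reads c1=0 → after 1×micro: 0; S2 reads c1=0 → after 1×micro: 1 ⇒ (c0=0, c1=0, c2=1)
[Jacobi] macro 7: S0 reads c2=1 → after 2×micro: 0; S1 reads c1=0 → after 1×micro: 0; S2 reads c1=0 → after 1×micro: 2 ⇒ (c0=0, c1=0, c2=2)
[Gauss-Seidel] macro 1: S0 reads c2=1 → after 2×micro: 0; S1 reads c1=0 → after 1×micro: 0; S2 reads c1=0 → after 1×micro: 2 ⇒ (c0=0, c1=0, c2=2)
[Gauss-Seidel] macro 2: S0 reads c2=2 → after 2×micro: 0; S1 reads c1=0 → after 1×micro: 0; S2 reads c1=0 → after 1×micro: 1 ⇒ (c0=0, c1=0, c2=1)
[Gauss-Seidel] macro 3: S0 reads c2=1 → after 2×micro: 0; S1 reads c1=0 → after 1×micro: 0; S2 reads c1=0 → after 1×micro: 2 ⇒ (c0=0, c1=0, c2=2)
[Gauss-Seidel] macro 4: S0 reads c2=2 → after 2×micro: 0; S1 reads c1=0 → after 1×micro: 0; S2 reads c1=0 → after 1×micro: 1 ⇒ (c0=0, c1=0, c2=1)
[Gauss-Seidel] macro 5: S0 reads c2=1 → after 2×micro: 0; S1 reads c1=0 → after 1×micro: 0; S2 reads c1=0 → after 1×micro: 2 ⇒ (c0=0, c1=0, c2=2)
[Gauss-Seidel] macro 6: S0 reads c2=2 → after 2×micro: 0; S1 reads c1=0 → after 1×micro: 0; S2 reads c1=0 → after 1×micro: 1 ⇒ (c0=0, c1=0, c2=1)
[Gauss-Seidel] macro 7: S0 reads c2=1 → after 2×micro: 0; S1 reads c1=0 → after 1×micro: 0; S2 reads c1=0 → after 1×micro: 2 ⇒ (c0=0, c1=0, c2=2)

first divergence at macro-step: never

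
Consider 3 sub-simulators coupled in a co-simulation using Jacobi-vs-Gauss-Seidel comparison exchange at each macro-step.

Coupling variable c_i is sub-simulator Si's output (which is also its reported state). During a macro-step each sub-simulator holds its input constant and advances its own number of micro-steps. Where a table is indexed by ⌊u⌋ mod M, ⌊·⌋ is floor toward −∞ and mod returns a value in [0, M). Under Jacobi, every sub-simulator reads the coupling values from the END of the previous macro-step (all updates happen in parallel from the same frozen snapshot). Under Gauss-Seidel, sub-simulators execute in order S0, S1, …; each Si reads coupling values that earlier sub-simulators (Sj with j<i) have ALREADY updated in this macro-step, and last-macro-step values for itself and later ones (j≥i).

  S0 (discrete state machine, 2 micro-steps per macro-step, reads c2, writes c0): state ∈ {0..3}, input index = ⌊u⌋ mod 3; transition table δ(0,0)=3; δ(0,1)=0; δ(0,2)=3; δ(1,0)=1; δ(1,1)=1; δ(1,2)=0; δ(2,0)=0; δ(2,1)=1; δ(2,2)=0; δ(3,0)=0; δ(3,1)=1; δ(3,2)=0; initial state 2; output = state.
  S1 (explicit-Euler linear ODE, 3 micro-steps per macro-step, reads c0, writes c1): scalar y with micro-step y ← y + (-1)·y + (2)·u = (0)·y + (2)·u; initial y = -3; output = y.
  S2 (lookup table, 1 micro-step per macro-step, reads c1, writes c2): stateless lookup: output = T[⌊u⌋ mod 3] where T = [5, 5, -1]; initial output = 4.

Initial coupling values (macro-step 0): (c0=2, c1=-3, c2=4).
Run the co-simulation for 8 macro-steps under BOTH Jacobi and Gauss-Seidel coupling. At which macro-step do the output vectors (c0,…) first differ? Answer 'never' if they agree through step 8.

first divergence at macro-step: 1

[Jacobi] macro 1: S0 reads c2=4 → after 2×micro: 1; S1 reads c0=2 → after 3×micro: 4; S2 reads c1=-3 → after 1×micro: 5 ⇒ (c0=1, c1=4, c2=5)
[Jacobi] macro 2: S0 reads c2=5 → after 2×micro: 3; S1 reads c0=1 → after 3×micro: 2; S2 reads c1=4 → after 1×micro: 5 ⇒ (c0=3, c1=2, c2=5)
[Jacobi] macro 3: S0 reads c2=5 → after 2×micro: 3; S1 reads c0=3 → after 3×micro: 6; S2 reads c1=2 → after 1×micro: -1 ⇒ (c0=3, c1=6, c2=-1)
[Jacobi] macro 4: S0 reads c2=-1 → after 2×micro: 3; S1 reads c0=3 → after 3×micro: 6; S2 reads c1=6 → after 1×micro: 5 ⇒ (c0=3, c1=6, c2=5)
[Jacobi] macro 5: S0 reads c2=5 → after 2×micro: 3; S1 reads c0=3 → after 3×micro: 6; S2 reads c1=6 → after 1×micro: 5 ⇒ (c0=3, c1=6, c2=5)
[Jacobi] macro 6: S0 reads c2=5 → after 2×micro: 3; S1 reads c0=3 → after 3×micro: 6; S2 reads c1=6 → after 1×micro: 5 ⇒ (c0=3, c1=6, c2=5)
[Jacobi] macro 7: S0 reads c2=5 → after 2×micro: 3; S1 reads c0=3 → after 3×micro: 6; S2 reads c1=6 → after 1×micro: 5 ⇒ (c0=3, c1=6, c2=5)
[Jacobi] macro 8: S0 reads c2=5 → after 2×micro: 3; S1 reads c0=3 → after 3×micro: 6; S2 reads c1=6 → after 1×micro: 5 ⇒ (c0=3, c1=6, c2=5)
[Gauss-Seidel] macro 1: S0 reads c2=4 → after 2×micro: 1; S1 reads c0=1 → after 3×micro: 2; S2 reads c1=2 → after 1×micro: -1 ⇒ (c0=1, c1=2, c2=-1)
[Gauss-Seidel] macro 2: S0 reads c2=-1 → after 2×micro: 3; S1 reads c0=3 → after 3×micro: 6; S2 reads c1=6 → after 1×micro: 5 ⇒ (c0=3, c1=6, c2=5)
[Gauss-Seidel] macro 3: S0 reads c2=5 → after 2×micro: 3; S1 reads c0=3 → after 3×micro: 6; S2 reads c1=6 → after 1×micro: 5 ⇒ (c0=3, c1=6, c2=5)
[Gauss-Seidel] macro 4: S0 reads c2=5 → after 2×micro: 3; S1 reads c0=3 → after 3×micro: 6; S2 reads c1=6 → after 1×micro: 5 ⇒ (c0=3, c1=6, c2=5)
[Gauss-Seidel] macro 5: S0 reads c2=5 → after 2×micro: 3; S1 reads c0=3 → after 3×micro: 6; S2 reads c1=6 → after 1×micro: 5 ⇒ (c0=3, c1=6, c2=5)
[Gauss-Seidel] macro 6: S0 reads c2=5 → after 2×micro: 3; S1 reads c0=3 → after 3×micro: 6; S2 reads c1=6 → after 1×micro: 5 ⇒ (c0=3, c1=6, c2=5)
[Gauss-Seidel] macro 7: S0 reads c2=5 → after 2×micro: 3; S1 reads c0=3 → after 3×micro: 6; S2 reads c1=6 → after 1×micro: 5 ⇒ (c0=3, c1=6, c2=5)
[Gauss-Seidel] macro 8: S0 reads c2=5 → after 2×micro: 3; S1 reads c0=3 → after 3×micro: 6; S2 reads c1=6 → after 1×micro: 5 ⇒ (c0=3, c1=6, c2=5)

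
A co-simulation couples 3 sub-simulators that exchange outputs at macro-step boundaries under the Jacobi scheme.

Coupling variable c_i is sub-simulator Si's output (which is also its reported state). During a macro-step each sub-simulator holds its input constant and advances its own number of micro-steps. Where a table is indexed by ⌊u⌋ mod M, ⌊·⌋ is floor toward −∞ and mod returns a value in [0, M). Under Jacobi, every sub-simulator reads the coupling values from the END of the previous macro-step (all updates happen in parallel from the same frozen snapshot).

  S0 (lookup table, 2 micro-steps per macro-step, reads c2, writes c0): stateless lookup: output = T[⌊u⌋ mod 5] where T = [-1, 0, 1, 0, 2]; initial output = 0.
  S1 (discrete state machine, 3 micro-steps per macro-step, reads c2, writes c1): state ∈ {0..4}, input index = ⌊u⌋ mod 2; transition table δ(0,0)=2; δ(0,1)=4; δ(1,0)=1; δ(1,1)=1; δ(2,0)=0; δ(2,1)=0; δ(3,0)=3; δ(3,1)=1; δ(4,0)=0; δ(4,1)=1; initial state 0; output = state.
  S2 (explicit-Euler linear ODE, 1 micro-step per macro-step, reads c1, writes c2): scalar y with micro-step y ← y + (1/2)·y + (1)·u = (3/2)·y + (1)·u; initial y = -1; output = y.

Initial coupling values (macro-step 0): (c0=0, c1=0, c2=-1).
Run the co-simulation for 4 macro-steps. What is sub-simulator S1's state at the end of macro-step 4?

S1 state at macro-step 4 = 1

macro 1: S0 reads c2=-1 → after 2×micro: 2; S1 reads c2=-1 → after 3×micro: 1; S2 reads c1=0 → after 1×micro: -3/2 ⇒ (c0=2, c1=1, c2=-3/2)
macro 2: S0 reads c2=-3/2 → after 2×micro: 0; S1 reads c2=-3/2 → after 3×micro: 1; S2 reads c1=1 → after 1×micro: -5/4 ⇒ (c0=0, c1=1, c2=-5/4)
macro 3: S0 reads c2=-5/4 → after 2×micro: 0; S1 reads c2=-5/4 → after 3×micro: 1; S2 reads c1=1 → after 1×micro: -7/8 ⇒ (c0=0, c1=1, c2=-7/8)
macro 4: S0 reads c2=-7/8 → after 2×micro: 2; S1 reads c2=-7/8 → after 3×micro: 1; S2 reads c1=1 → after 1×micro: -5/16 ⇒ (c0=2, c1=1, c2=-5/16)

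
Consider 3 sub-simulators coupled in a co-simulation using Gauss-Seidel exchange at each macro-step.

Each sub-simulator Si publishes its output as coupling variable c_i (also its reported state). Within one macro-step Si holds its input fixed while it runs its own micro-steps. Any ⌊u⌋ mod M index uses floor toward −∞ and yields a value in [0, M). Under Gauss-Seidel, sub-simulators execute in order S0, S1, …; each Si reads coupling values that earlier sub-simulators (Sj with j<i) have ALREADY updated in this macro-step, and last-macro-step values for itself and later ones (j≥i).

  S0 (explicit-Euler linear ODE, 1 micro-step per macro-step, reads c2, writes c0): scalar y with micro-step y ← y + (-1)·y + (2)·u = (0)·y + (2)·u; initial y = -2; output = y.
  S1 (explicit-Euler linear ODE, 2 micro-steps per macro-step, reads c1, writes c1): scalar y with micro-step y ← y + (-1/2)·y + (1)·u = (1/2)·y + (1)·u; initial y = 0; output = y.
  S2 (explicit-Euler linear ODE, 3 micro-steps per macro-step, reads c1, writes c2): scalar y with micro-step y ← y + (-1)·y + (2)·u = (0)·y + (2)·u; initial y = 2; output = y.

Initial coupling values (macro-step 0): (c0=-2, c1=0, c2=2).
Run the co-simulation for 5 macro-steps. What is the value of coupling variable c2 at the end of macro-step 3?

c2 at macro-step 3 = 0

macro 1: S0 reads c2=2 → after 1×micro: 4; S1 reads c1=0 → after 2×micro: 0; S2 reads c1=0 → after 3×micro: 0 ⇒ (c0=4, c1=0, c2=0)
macro 2: S0 reads c2=0 → after 1×micro: 0; S1 reads c1=0 → after 2×micro: 0; S2 reads c1=0 → after 3×micro: 0 ⇒ (c0=0, c1=0, c2=0)
macro 3: S0 reads c2=0 → after 1×micro: 0; S1 reads c1=0 → after 2×micro: 0; S2 reads c1=0 → after 3×micro: 0 ⇒ (c0=0, c1=0, c2=0)
macro 4: S0 reads c2=0 → after 1×micro: 0; S1 reads c1=0 → after 2×micro: 0; S2 reads c1=0 → after 3×micro: 0 ⇒ (c0=0, c1=0, c2=0)
macro 5: S0 reads c2=0 → after 1×micro: 0; S1 reads c1=0 → after 2×micro: 0; S2 reads c1=0 → after 3×micro: 0 ⇒ (c0=0, c1=0, c2=0)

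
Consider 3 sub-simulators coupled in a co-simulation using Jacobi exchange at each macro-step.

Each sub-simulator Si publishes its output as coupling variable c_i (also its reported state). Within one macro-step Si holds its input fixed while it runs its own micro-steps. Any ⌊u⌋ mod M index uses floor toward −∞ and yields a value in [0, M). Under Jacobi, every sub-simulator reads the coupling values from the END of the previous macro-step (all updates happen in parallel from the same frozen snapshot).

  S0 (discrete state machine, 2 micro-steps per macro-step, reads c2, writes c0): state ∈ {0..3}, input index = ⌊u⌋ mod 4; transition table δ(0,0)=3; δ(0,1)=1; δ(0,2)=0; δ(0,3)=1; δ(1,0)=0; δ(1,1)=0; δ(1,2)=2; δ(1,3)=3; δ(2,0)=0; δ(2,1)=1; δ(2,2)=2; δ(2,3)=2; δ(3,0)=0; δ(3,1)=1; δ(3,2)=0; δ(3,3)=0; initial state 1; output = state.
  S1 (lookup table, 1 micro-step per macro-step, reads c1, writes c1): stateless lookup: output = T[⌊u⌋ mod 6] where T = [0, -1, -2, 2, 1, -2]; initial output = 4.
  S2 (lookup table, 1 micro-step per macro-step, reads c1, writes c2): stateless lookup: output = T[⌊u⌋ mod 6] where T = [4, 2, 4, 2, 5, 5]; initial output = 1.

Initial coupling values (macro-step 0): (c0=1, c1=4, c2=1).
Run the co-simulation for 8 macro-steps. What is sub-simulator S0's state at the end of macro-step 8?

macro 1: S0 reads c2=1 → after 2×micro: 1; S1 reads c1=4 → after 1×micro: 1; S2 reads c1=4 → after 1×micro: 5 ⇒ (c0=1, c1=1, c2=5)
macro 2: S0 reads c2=5 → after 2×micro: 1; S1 reads c1=1 → after 1×micro: -1; S2 reads c1=1 → after 1×micro: 2 ⇒ (c0=1, c1=-1, c2=2)
macro 3: S0 reads c2=2 → after 2×micro: 2; S1 reads c1=-1 → after 1×micro: -2; S2 reads c1=-1 → after 1×micro: 5 ⇒ (c0=2, c1=-2, c2=5)
macro 4: S0 reads c2=5 → after 2×micro: 0; S1 reads c1=-2 → after 1×micro: 1; S2 reads c1=-2 → after 1×micro: 5 ⇒ (c0=0, c1=1, c2=5)
macro 5: S0 reads c2=5 → after 2×micro: 0; S1 reads c1=1 → after 1×micro: -1; S2 reads c1=1 → after 1×micro: 2 ⇒ (c0=0, c1=-1, c2=2)
macro 6: S0 reads c2=2 → after 2×micro: 0; S1 reads c1=-1 → after 1×micro: -2; S2 reads c1=-1 → after 1×micro: 5 ⇒ (c0=0, c1=-2, c2=5)
macro 7: S0 reads c2=5 → after 2×micro: 0; S1 reads c1=-2 → after 1×micro: 1; S2 reads c1=-2 → after 1×micro: 5 ⇒ (c0=0, c1=1, c2=5)
macro 8: S0 reads c2=5 → after 2×micro: 0; S1 reads c1=1 → after 1×micro: -1; S2 reads c1=1 → after 1×micro: 2 ⇒ (c0=0, c1=-1, c2=2)

S0 state at macro-step 8 = 0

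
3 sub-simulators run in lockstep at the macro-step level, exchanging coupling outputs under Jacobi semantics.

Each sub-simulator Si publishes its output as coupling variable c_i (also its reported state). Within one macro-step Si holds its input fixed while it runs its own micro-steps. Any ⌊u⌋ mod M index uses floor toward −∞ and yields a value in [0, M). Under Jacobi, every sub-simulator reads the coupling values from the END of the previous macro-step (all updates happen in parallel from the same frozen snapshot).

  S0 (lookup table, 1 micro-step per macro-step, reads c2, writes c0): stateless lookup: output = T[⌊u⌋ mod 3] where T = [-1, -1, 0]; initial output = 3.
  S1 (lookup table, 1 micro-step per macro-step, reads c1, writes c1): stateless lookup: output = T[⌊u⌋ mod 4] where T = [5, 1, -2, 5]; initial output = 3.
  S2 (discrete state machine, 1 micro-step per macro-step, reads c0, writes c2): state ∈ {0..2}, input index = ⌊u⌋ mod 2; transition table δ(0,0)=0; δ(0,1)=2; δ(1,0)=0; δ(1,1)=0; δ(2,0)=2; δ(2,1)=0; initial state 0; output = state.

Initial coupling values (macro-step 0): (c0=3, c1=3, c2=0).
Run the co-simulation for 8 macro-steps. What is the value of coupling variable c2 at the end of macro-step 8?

macro 1: S0 reads c2=0 → after 1×micro: -1; S1 reads c1=3 → after 1×micro: 5; S2 reads c0=3 → after 1×micro: 2 ⇒ (c0=-1, c1=5, c2=2)
macro 2: S0 reads c2=2 → after 1×micro: 0; S1 reads c1=5 → after 1×micro: 1; S2 reads c0=-1 → after 1×micro: 0 ⇒ (c0=0, c1=1, c2=0)
macro 3: S0 reads c2=0 → after 1×micro: -1; S1 reads c1=1 → after 1×micro: 1; S2 reads c0=0 → after 1×micro: 0 ⇒ (c0=-1, c1=1, c2=0)
macro 4: S0 reads c2=0 → after 1×micro: -1; S1 reads c1=1 → after 1×micro: 1; S2 reads c0=-1 → after 1×micro: 2 ⇒ (c0=-1, c1=1, c2=2)
macro 5: S0 reads c2=2 → after 1×micro: 0; S1 reads c1=1 → after 1×micro: 1; S2 reads c0=-1 → after 1×micro: 0 ⇒ (c0=0, c1=1, c2=0)
macro 6: S0 reads c2=0 → after 1×micro: -1; S1 reads c1=1 → after 1×micro: 1; S2 reads c0=0 → after 1×micro: 0 ⇒ (c0=-1, c1=1, c2=0)
macro 7: S0 reads c2=0 → after 1×micro: -1; S1 reads c1=1 → after 1×micro: 1; S2 reads c0=-1 → after 1×micro: 2 ⇒ (c0=-1, c1=1, c2=2)
macro 8: S0 reads c2=2 → after 1×micro: 0; S1 reads c1=1 → after 1×micro: 1; S2 reads c0=-1 → after 1×micro: 0 ⇒ (c0=0, c1=1, c2=0)

c2 at macro-step 8 = 0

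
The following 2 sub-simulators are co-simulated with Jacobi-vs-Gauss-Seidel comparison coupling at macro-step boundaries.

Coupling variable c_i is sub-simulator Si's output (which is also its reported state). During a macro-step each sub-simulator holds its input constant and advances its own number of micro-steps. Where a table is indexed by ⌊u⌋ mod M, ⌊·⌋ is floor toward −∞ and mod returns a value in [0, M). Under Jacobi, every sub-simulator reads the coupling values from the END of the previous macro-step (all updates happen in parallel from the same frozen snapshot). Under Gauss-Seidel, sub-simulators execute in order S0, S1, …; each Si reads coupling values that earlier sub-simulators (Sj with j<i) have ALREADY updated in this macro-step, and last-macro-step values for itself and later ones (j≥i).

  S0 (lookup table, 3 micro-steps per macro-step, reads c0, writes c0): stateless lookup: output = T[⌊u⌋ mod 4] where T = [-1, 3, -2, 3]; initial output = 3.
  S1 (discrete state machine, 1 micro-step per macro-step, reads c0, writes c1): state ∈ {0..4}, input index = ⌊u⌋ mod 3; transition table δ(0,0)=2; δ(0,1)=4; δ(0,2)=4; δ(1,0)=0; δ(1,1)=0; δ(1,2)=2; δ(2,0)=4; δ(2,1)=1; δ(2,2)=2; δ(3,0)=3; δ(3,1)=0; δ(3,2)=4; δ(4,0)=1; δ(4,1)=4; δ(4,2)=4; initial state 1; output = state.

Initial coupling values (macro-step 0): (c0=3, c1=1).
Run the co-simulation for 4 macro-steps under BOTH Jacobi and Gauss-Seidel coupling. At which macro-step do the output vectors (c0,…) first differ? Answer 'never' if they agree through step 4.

[Jacobi] macro 1: S0 reads c0=3 → after 3×micro: 3; S1 reads c0=3 → after 1×micro: 0 ⇒ (c0=3, c1=0)
[Jacobi] macro 2: S0 reads c0=3 → after 3×micro: 3; S1 reads c0=3 → after 1×micro: 2 ⇒ (c0=3, c1=2)
[Jacobi] macro 3: S0 reads c0=3 → after 3×micro: 3; S1 reads c0=3 → after 1×micro: 4 ⇒ (c0=3, c1=4)
[Jacobi] macro 4: S0 reads c0=3 → after 3×micro: 3; S1 reads c0=3 → after 1×micro: 1 ⇒ (c0=3, c1=1)
[Gauss-Seidel] macro 1: S0 reads c0=3 → after 3×micro: 3; S1 reads c0=3 → after 1×micro: 0 ⇒ (c0=3, c1=0)
[Gauss-Seidel] macro 2: S0 reads c0=3 → after 3×micro: 3; S1 reads c0=3 → after 1×micro: 2 ⇒ (c0=3, c1=2)
[Gauss-Seidel] macro 3: S0 reads c0=3 → after 3×micro: 3; S1 reads c0=3 → after 1×micro: 4 ⇒ (c0=3, c1=4)
[Gauss-Seidel] macro 4: S0 reads c0=3 → after 3×micro: 3; S1 reads c0=3 → after 1×micro: 1 ⇒ (c0=3, c1=1)

first divergence at macro-step: never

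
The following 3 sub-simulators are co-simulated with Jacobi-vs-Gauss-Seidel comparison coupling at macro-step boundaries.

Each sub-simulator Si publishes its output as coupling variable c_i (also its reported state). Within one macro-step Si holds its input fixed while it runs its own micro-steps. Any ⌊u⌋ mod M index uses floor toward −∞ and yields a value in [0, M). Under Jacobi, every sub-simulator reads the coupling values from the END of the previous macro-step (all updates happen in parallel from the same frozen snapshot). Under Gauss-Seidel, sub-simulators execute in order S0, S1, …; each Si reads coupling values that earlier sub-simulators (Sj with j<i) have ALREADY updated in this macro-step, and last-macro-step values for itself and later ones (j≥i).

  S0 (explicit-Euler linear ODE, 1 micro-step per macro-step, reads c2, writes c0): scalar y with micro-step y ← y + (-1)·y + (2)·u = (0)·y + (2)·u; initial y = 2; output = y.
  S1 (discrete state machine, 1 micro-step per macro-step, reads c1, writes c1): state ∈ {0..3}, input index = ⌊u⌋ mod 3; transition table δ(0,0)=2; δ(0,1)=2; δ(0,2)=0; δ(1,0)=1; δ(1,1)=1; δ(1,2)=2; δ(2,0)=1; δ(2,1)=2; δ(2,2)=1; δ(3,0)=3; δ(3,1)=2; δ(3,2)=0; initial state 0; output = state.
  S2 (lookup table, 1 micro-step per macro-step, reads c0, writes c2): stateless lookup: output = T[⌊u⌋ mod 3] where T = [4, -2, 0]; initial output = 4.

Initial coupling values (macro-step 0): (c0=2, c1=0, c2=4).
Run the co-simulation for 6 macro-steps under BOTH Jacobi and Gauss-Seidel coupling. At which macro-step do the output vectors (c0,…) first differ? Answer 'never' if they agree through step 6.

first divergence at macro-step: 2

[Jacobi] macro 1: S0 reads c2=4 → after 1×micro: 8; S1 reads c1=0 → after 1×micro: 2; S2 reads c0=2 → after 1×micro: 0 ⇒ (c0=8, c1=2, c2=0)
[Jacobi] macro 2: S0 reads c2=0 → after 1×micro: 0; S1 reads c1=2 → after 1×micro: 1; S2 reads c0=8 → after 1×micro: 0 ⇒ (c0=0, c1=1, c2=0)
[Jacobi] macro 3: S0 reads c2=0 → after 1×micro: 0; S1 reads c1=1 → after 1×micro: 1; S2 reads c0=0 → after 1×micro: 4 ⇒ (c0=0, c1=1, c2=4)
[Jacobi] macro 4: S0 reads c2=4 → after 1×micro: 8; S1 reads c1=1 → after 1×micro: 1; S2 reads c0=0 → after 1×micro: 4 ⇒ (c0=8, c1=1, c2=4)
[Jacobi] macro 5: S0 reads c2=4 → after 1×micro: 8; S1 reads c1=1 → after 1×micro: 1; S2 reads c0=8 → after 1×micro: 0 ⇒ (c0=8, c1=1, c2=0)
[Jacobi] macro 6: S0 reads c2=0 → after 1×micro: 0; S1 reads c1=1 → after 1×micro: 1; S2 reads c0=8 → after 1×micro: 0 ⇒ (c0=0, c1=1, c2=0)
[Gauss-Seidel] macro 1: S0 reads c2=4 → after 1×micro: 8; S1 reads c1=0 → after 1×micro: 2; S2 reads c0=8 → after 1×micro: 0 ⇒ (c0=8, c1=2, c2=0)
[Gauss-Seidel] macro 2: S0 reads c2=0 → after 1×micro: 0; S1 reads c1=2 → after 1×micro: 1; S2 reads c0=0 → after 1×micro: 4 ⇒ (c0=0, c1=1, c2=4)
[Gauss-Seidel] macro 3: S0 reads c2=4 → after 1×micro: 8; S1 reads c1=1 → after 1×micro: 1; S2 reads c0=8 → after 1×micro: 0 ⇒ (c0=8, c1=1, c2=0)
[Gauss-Seidel] macro 4: S0 reads c2=0 → after 1×micro: 0; S1 reads c1=1 → after 1×micro: 1; S2 reads c0=0 → after 1×micro: 4 ⇒ (c0=0, c1=1, c2=4)
[Gauss-Seidel] macro 5: S0 reads c2=4 → after 1×micro: 8; S1 reads c1=1 → after 1×micro: 1; S2 reads c0=8 → after 1×micro: 0 ⇒ (c0=8, c1=1, c2=0)
[Gauss-Seidel] macro 6: S0 reads c2=0 → after 1×micro: 0; S1 reads c1=1 → after 1×micro: 1; S2 reads c0=0 → after 1×micro: 4 ⇒ (c0=0, c1=1, c2=4)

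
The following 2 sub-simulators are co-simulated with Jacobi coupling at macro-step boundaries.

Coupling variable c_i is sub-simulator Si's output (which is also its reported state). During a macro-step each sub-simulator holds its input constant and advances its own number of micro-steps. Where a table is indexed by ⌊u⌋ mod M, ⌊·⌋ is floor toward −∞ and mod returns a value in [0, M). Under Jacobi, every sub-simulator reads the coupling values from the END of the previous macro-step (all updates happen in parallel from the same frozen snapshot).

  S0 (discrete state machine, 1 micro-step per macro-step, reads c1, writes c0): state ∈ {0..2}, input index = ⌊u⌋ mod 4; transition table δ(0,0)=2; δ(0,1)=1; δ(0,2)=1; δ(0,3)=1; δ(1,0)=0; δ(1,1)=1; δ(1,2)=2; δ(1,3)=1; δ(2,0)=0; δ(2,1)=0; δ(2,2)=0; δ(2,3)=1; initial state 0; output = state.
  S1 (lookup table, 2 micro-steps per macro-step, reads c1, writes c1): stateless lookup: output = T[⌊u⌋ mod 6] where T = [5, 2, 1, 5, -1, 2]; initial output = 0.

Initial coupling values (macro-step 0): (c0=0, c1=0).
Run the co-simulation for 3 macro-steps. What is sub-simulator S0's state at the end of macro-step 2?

S0 state at macro-step 2 = 0

macro 1: S0 reads c1=0 → after 1×micro: 2; S1 reads c1=0 → after 2×micro: 5 ⇒ (c0=2, c1=5)
macro 2: S0 reads c1=5 → after 1×micro: 0; S1 reads c1=5 → after 2×micro: 2 ⇒ (c0=0, c1=2)
macro 3: S0 reads c1=2 → after 1×micro: 1; S1 reads c1=2 → after 2×micro: 1 ⇒ (c0=1, c1=1)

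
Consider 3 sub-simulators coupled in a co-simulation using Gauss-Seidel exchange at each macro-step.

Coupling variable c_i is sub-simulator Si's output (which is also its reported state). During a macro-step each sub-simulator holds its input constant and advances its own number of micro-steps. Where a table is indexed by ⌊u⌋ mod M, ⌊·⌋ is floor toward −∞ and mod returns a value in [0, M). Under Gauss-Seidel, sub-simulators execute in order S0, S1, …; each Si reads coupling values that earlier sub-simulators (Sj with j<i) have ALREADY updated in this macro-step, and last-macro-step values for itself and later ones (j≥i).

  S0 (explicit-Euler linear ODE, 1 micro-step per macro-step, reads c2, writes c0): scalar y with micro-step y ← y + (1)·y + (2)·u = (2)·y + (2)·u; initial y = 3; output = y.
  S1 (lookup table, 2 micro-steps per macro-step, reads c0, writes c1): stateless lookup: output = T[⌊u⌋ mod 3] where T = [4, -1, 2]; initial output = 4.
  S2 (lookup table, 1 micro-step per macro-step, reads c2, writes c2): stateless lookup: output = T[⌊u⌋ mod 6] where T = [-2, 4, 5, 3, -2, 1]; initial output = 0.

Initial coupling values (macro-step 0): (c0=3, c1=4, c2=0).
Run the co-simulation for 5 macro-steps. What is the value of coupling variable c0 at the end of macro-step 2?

c0 at macro-step 2 = 8

macro 1: S0 reads c2=0 → after 1×micro: 6; S1 reads c0=6 → after 2×micro: 4; S2 reads c2=0 → after 1×micro: -2 ⇒ (c0=6, c1=4, c2=-2)
macro 2: S0 reads c2=-2 → after 1×micro: 8; S1 reads c0=8 → after 2×micro: 2; S2 reads c2=-2 → after 1×micro: -2 ⇒ (c0=8, c1=2, c2=-2)
macro 3: S0 reads c2=-2 → after 1×micro: 12; S1 reads c0=12 → after 2×micro: 4; S2 reads c2=-2 → after 1×micro: -2 ⇒ (c0=12, c1=4, c2=-2)
macro 4: S0 reads c2=-2 → after 1×micro: 20; S1 reads c0=20 → after 2×micro: 2; S2 reads c2=-2 → after 1×micro: -2 ⇒ (c0=20, c1=2, c2=-2)
macro 5: S0 reads c2=-2 → after 1×micro: 36; S1 reads c0=36 → after 2×micro: 4; S2 reads c2=-2 → after 1×micro: -2 ⇒ (c0=36, c1=4, c2=-2)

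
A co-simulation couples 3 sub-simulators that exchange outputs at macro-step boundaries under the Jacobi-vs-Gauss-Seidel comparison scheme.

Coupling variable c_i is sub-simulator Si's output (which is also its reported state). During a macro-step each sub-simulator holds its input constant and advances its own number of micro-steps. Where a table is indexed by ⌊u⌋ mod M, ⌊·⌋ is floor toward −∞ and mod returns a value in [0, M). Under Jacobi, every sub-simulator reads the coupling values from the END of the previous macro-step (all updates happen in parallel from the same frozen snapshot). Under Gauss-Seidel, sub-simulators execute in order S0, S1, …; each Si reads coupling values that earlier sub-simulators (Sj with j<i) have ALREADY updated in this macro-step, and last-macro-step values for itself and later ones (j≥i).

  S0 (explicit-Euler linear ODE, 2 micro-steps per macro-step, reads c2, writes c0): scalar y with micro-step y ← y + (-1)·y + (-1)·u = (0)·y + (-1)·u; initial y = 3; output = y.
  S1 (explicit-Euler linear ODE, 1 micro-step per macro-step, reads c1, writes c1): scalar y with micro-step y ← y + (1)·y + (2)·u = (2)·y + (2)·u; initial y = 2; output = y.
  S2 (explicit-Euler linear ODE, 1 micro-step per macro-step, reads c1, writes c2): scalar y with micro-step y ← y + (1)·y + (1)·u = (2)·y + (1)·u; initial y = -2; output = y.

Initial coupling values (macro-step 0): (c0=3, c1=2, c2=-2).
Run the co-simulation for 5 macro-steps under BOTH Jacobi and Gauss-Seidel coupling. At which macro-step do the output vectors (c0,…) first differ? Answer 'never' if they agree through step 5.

first divergence at macro-step: 1

[Jacobi] macro 1: S0 reads c2=-2 → after 2×micro: 2; S1 reads c1=2 → after 1×micro: 8; S2 reads c1=2 → after 1×micro: -2 ⇒ (c0=2, c1=8, c2=-2)
[Jacobi] macro 2: S0 reads c2=-2 → after 2×micro: 2; S1 reads c1=8 → after 1×micro: 32; S2 reads c1=8 → after 1×micro: 4 ⇒ (c0=2, c1=32, c2=4)
[Jacobi] macro 3: S0 reads c2=4 → after 2×micro: -4; S1 reads c1=32 → after 1×micro: 128; S2 reads c1=32 → after 1×micro: 40 ⇒ (c0=-4, c1=128, c2=40)
[Jacobi] macro 4: S0 reads c2=40 → after 2×micro: -40; S1 reads c1=128 → after 1×micro: 512; S2 reads c1=128 → after 1×micro: 208 ⇒ (c0=-40, c1=512, c2=208)
[Jacobi] macro 5: S0 reads c2=208 → after 2×micro: -208; S1 reads c1=512 → after 1×micro: 2048; S2 reads c1=512 → after 1×micro: 928 ⇒ (c0=-208, c1=2048, c2=928)
[Gauss-Seidel] macro 1: S0 reads c2=-2 → after 2×micro: 2; S1 reads c1=2 → after 1×micro: 8; S2 reads c1=8 → after 1×micro: 4 ⇒ (c0=2, c1=8, c2=4)
[Gauss-Seidel] macro 2: S0 reads c2=4 → after 2×micro: -4; S1 reads c1=8 → after 1×micro: 32; S2 reads c1=32 → after 1×micro: 40 ⇒ (c0=-4, c1=32, c2=40)
[Gauss-Seidel] macro 3: S0 reads c2=40 → after 2×micro: -40; S1 reads c1=32 → after 1×micro: 128; S2 reads c1=128 → after 1×micro: 208 ⇒ (c0=-40, c1=128, c2=208)
[Gauss-Seidel] macro 4: S0 reads c2=208 → after 2×micro: -208; S1 reads c1=128 → after 1×micro: 512; S2 reads c1=512 → after 1×micro: 928 ⇒ (c0=-208, c1=512, c2=928)
[Gauss-Seidel] macro 5: S0 reads c2=928 → after 2×micro: -928; S1 reads c1=512 → after 1×micro: 2048; S2 reads c1=2048 → after 1×micro: 3904 ⇒ (c0=-928, c1=2048, c2=3904)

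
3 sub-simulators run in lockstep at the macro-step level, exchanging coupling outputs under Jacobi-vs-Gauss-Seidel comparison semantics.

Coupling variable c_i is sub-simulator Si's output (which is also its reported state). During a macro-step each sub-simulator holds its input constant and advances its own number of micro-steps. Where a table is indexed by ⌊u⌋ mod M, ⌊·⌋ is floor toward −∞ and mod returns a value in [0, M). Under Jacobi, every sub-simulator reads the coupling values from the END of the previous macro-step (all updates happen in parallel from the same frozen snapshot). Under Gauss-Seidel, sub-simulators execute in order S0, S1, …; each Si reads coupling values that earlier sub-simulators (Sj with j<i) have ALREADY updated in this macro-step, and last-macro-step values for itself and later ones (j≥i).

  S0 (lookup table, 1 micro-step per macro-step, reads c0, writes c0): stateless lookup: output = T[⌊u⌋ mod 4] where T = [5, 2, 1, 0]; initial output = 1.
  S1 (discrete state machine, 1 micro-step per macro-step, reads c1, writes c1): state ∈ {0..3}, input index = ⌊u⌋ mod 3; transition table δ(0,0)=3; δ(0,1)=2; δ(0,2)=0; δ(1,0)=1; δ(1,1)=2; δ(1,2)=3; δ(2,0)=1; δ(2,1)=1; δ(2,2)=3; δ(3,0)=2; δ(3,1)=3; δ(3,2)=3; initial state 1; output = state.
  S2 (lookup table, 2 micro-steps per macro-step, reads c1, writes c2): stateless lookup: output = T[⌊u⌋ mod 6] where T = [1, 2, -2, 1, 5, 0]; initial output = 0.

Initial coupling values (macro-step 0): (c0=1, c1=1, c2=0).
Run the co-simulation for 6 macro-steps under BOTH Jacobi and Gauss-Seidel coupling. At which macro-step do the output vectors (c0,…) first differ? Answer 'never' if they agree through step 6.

[Jacobi] macro 1: S0 reads c0=1 → after 1×micro: 2; S1 reads c1=1 → after 1×micro: 2; S2 reads c1=1 → after 2×micro: 2 ⇒ (c0=2, c1=2, c2=2)
[Jacobi] macro 2: S0 reads c0=2 → after 1×micro: 1; S1 reads c1=2 → after 1×micro: 3; S2 reads c1=2 → after 2×micro: -2 ⇒ (c0=1, c1=3, c2=-2)
[Jacobi] macro 3: S0 reads c0=1 → after 1×micro: 2; S1 reads c1=3 → after 1×micro: 2; S2 reads c1=3 → after 2×micro: 1 ⇒ (c0=2, c1=2, c2=1)
[Jacobi] macro 4: S0 reads c0=2 → after 1×micro: 1; S1 reads c1=2 → after 1×micro: 3; S2 reads c1=2 → after 2×micro: -2 ⇒ (c0=1, c1=3, c2=-2)
[Jacobi] macro 5: S0 reads c0=1 → after 1×micro: 2; S1 reads c1=3 → after 1×micro: 2; S2 reads c1=3 → after 2×micro: 1 ⇒ (c0=2, c1=2, c2=1)
[Jacobi] macro 6: S0 reads c0=2 → after 1×micro: 1; S1 reads c1=2 → after 1×micro: 3; S2 reads c1=2 → after 2×micro: -2 ⇒ (c0=1, c1=3, c2=-2)
[Gauss-Seidel] macro 1: S0 reads c0=1 → after 1×micro: 2; S1 reads c1=1 → after 1×micro: 2; S2 reads c1=2 → after 2×micro: -2 ⇒ (c0=2, c1=2, c2=-2)
[Gauss-Seidel] macro 2: S0 reads c0=2 → after 1×micro: 1; S1 reads c1=2 → after 1×micro: 3; S2 reads c1=3 → after 2×micro: 1 ⇒ (c0=1, c1=3, c2=1)
[Gauss-Seidel] macro 3: S0 reads c0=1 → after 1×micro: 2; S1 reads c1=3 → after 1×micro: 2; S2 reads c1=2 → after 2×micro: -2 ⇒ (c0=2, c1=2, c2=-2)
[Gauss-Seidel] macro 4: S0 reads c0=2 → after 1×micro: 1; S1 reads c1=2 → after 1×micro: 3; S2 reads c1=3 → after 2×micro: 1 ⇒ (c0=1, c1=3, c2=1)
[Gauss-Seidel] macro 5: S0 reads c0=1 → after 1×micro: 2; S1 reads c1=3 → after 1×micro: 2; S2 reads c1=2 → after 2×micro: -2 ⇒ (c0=2, c1=2, c2=-2)
[Gauss-Seidel] macro 6: S0 reads c0=2 → after 1×micro: 1; S1 reads c1=2 → after 1×micro: 3; S2 reads c1=3 → after 2×micro: 1 ⇒ (c0=1, c1=3, c2=1)

first divergence at macro-step: 1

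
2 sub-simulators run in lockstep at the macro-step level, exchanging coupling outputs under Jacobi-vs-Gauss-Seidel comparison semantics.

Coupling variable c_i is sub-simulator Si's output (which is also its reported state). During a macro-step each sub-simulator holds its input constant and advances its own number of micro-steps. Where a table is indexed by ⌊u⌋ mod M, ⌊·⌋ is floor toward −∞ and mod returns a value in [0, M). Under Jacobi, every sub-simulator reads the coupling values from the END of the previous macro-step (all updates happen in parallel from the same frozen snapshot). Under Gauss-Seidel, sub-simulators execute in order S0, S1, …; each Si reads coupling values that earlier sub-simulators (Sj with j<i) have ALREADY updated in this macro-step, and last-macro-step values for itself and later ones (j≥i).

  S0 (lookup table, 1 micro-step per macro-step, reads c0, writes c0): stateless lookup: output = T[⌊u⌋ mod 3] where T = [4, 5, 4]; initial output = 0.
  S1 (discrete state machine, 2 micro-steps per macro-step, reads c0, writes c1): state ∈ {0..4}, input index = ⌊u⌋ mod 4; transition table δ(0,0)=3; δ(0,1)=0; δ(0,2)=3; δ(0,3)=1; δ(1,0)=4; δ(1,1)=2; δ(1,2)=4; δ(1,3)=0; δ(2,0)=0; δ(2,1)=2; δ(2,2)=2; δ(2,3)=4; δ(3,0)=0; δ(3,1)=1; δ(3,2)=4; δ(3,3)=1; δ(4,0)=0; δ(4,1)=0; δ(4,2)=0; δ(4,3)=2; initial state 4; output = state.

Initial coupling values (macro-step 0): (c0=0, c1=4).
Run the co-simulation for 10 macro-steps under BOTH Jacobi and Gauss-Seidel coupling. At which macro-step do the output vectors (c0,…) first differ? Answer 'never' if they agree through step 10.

first divergence at macro-step: 2

[Jacobi] macro 1: S0 reads c0=0 → after 1×micro: 4; S1 reads c0=0 → after 2×micro: 3 ⇒ (c0=4, c1=3)
[Jacobi] macro 2: S0 reads c0=4 → after 1×micro: 5; S1 reads c0=4 → after 2×micro: 3 ⇒ (c0=5, c1=3)
[Jacobi] macro 3: S0 reads c0=5 → after 1×micro: 4; S1 reads c0=5 → after 2×micro: 2 ⇒ (c0=4, c1=2)
[Jacobi] macro 4: S0 reads c0=4 → after 1×micro: 5; S1 reads c0=4 → after 2×micro: 3 ⇒ (c0=5, c1=3)
[Jacobi] macro 5: S0 reads c0=5 → after 1×micro: 4; S1 reads c0=5 → after 2×micro: 2 ⇒ (c0=4, c1=2)
[Jacobi] macro 6: S0 reads c0=4 → after 1×micro: 5; S1 reads c0=4 → after 2×micro: 3 ⇒ (c0=5, c1=3)
[Jacobi] macro 7: S0 reads c0=5 → after 1×micro: 4; S1 reads c0=5 → after 2×micro: 2 ⇒ (c0=4, c1=2)
[Jacobi] macro 8: S0 reads c0=4 → after 1×micro: 5; S1 reads c0=4 → after 2×micro: 3 ⇒ (c0=5, c1=3)
[Jacobi] macro 9: S0 reads c0=5 → after 1×micro: 4; S1 reads c0=5 → after 2×micro: 2 ⇒ (c0=4, c1=2)
[Jacobi] macro 10: S0 reads c0=4 → after 1×micro: 5; S1 reads c0=4 → after 2×micro: 3 ⇒ (c0=5, c1=3)
[Gauss-Seidel] macro 1: S0 reads c0=0 → after 1×micro: 4; S1 reads c0=4 → after 2×micro: 3 ⇒ (c0=4, c1=3)
[Gauss-Seidel] macro 2: S0 reads c0=4 → after 1×micro: 5; S1 reads c0=5 → after 2×micro: 2 ⇒ (c0=5, c1=2)
[Gauss-Seidel] macro 3: S0 reads c0=5 → after 1×micro: 4; S1 reads c0=4 → after 2×micro: 3 ⇒ (c0=4, c1=3)
[Gauss-Seidel] macro 4: S0 reads c0=4 → after 1×micro: 5; S1 reads c0=5 → after 2×micro: 2 ⇒ (c0=5, c1=2)
[Gauss-Seidel] macro 5: S0 reads c0=5 → after 1×micro: 4; S1 reads c0=4 → after 2×micro: 3 ⇒ (c0=4, c1=3)
[Gauss-Seidel] macro 6: S0 reads c0=4 → after 1×micro: 5; S1 reads c0=5 → after 2×micro: 2 ⇒ (c0=5, c1=2)
[Gauss-Seidel] macro 7: S0 reads c0=5 → after 1×micro: 4; S1 reads c0=4 → after 2×micro: 3 ⇒ (c0=4, c1=3)
[Gauss-Seidel] macro 8: S0 reads c0=4 → after 1×micro: 5; S1 reads c0=5 → after 2×micro: 2 ⇒ (c0=5, c1=2)
[Gauss-Seidel] macro 9: S0 reads c0=5 → after 1×micro: 4; S1 reads c0=4 → after 2×micro: 3 ⇒ (c0=4, c1=3)
[Gauss-Seidel] macro 10: S0 reads c0=4 → after 1×micro: 5; S1 reads c0=5 → after 2×micro: 2 ⇒ (c0=5, c1=2)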